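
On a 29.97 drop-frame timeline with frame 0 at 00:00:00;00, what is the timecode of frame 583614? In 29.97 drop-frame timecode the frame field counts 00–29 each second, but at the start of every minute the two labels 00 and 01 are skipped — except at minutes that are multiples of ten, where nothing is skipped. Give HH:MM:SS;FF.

05:24:33;08

Each 10-minute DF block holds 10 × 60 × 30 − 9 × 2 = 17982 frames. 583614 ÷ 17982 → 32 full blocks, remainder 8190.
Within the partial block the first minute is 1800 frames and each further minute 1798, so 4 further minute boundaries passed. Total skipped labels = 18 × 32 + 2 × 4 = 584.
Non-drop label index = 583614 + 584 = 584198; at 30 labels/s that is 05:24:33:08, i.e. DF 05:24:33;08.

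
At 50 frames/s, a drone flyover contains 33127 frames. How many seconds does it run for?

662.54 seconds

Running time = 33127 / (50) = 662.54 s.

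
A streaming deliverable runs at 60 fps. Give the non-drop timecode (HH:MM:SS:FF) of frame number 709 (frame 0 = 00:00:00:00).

00:00:11:49

709 ÷ 60 = 11 full seconds, remainder 49 frames.
11 s = 0 h 0 min 11 s.
Timecode: 00:00:11:49.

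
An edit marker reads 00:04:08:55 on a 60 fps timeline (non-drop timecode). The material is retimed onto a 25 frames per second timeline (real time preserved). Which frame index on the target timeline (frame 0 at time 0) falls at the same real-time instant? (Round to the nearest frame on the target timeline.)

Source frame index: (0×3600 + 4×60 + 8) × 60 + 55 = 14935.
Real time: 14935 / (60) = 2987/12 s.
Target frame: (2987/12) × (25) = 74675/12 ≈ 6222.917 → 6223.

frame 6223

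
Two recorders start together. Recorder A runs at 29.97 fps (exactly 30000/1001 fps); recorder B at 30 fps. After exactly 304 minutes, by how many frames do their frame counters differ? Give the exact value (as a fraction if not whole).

547200/1001 frames

304 min = 18240 s.
A emits 30000/1001 × 18240 = 547200000/1001 frames; B emits 30 × 18240 = 547200.
Difference = 547200/1001 frames (≈ 546.6533); B is ahead of A.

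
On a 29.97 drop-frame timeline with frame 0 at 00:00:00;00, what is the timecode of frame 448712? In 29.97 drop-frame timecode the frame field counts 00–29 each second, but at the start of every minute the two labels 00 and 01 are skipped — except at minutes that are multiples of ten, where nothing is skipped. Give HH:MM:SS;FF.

Each 10-minute DF block holds 10 × 60 × 30 − 9 × 2 = 17982 frames. 448712 ÷ 17982 → 24 full blocks, remainder 17144.
Within the partial block the first minute is 1800 frames and each further minute 1798, so 9 further minute boundaries passed. Total skipped labels = 18 × 24 + 2 × 9 = 450.
Non-drop label index = 448712 + 450 = 449162; at 30 labels/s that is 04:09:32:02, i.e. DF 04:09:32;02.

04:09:32;02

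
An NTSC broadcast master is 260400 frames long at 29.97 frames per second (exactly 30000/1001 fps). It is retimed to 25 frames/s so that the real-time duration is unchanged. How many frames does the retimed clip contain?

Target frames = source frames × (target rate / source rate) = 260400 × (25)/(30000/1001) = 260400 × 1001/1200 = 217217.

217217 frames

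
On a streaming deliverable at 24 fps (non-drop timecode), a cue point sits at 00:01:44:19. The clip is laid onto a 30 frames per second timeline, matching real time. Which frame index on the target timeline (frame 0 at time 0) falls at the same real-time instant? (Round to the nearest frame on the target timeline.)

frame 3144

Source frame index: (0×3600 + 1×60 + 44) × 24 + 19 = 2515.
Real time: 2515 / (24) = 2515/24 s.
Target frame: (2515/24) × (30) = 12575/4 ≈ 3143.750 → 3144.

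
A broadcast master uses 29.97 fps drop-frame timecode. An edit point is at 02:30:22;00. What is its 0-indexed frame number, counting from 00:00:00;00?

Complete 10-minute blocks: 15, each 17982 frames → 269730.
Remaining 0 whole minutes in the current block: 0 frames.
Within the current minute: 22 × 30 + 0 = 660. Total = 269730 + 0 + 660 = 270390.

270390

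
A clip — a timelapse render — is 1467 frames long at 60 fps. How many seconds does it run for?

24.45 seconds

Running time = 1467 / (60) = 24.45 s.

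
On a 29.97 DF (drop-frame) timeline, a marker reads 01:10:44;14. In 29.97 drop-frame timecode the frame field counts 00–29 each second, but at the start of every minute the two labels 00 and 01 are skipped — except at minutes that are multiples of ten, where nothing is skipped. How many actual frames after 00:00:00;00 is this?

As if non-drop at 30 labels/s: (1 × 3600 + 10 × 60 + 44) × 30 + 14 = 127334.
Minute boundaries passed: 70; those not divisible by 10: 70 − 7 = 63; dropped labels = 2 × 63 = 126.
Actual frame index = 127334 − 126 = 127208.

127208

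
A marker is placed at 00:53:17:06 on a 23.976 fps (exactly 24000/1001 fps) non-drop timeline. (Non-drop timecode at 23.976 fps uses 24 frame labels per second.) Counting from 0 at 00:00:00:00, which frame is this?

frame 76734

Total seconds to the label: (0 × 3600 + 53 × 60 + 17) = 3197.
Frame index = 3197 × 24 + 6 = 76734.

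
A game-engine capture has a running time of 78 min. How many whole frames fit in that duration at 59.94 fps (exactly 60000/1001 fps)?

280519 frames

78 min = 4680 s.
Frames = 4680 × 60000/1001 = 21600000/77 ≈ 280519.4805.
Complete frames: 280519.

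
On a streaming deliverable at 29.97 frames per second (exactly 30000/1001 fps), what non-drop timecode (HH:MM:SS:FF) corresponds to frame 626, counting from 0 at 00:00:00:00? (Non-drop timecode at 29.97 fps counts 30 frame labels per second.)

00:00:20:26

626 ÷ 30 = 20 full seconds, remainder 26 frames.
20 s = 0 h 0 min 20 s.
Timecode: 00:00:20:26.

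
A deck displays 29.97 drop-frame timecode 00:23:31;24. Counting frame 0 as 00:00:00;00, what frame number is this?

42312

Complete 10-minute blocks: 2, each 17982 frames → 35964.
Remaining 3 whole minutes in the current block: 1800 + 2 × 1798 = 5396 frames.
Within the current minute: 31 × 30 + 24 − 2 = 952 (labels ;00/;01 skipped at this minute). Total = 35964 + 5396 + 952 = 42312.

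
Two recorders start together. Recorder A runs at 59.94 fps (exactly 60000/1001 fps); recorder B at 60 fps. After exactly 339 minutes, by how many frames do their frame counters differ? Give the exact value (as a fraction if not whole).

339 min = 20340 s.
A emits 60000/1001 × 20340 = 1220400000/1001 frames; B emits 60 × 20340 = 1220400.
Difference = 1220400/1001 frames (≈ 1219.1808); B is ahead of A.

1220400/1001 frames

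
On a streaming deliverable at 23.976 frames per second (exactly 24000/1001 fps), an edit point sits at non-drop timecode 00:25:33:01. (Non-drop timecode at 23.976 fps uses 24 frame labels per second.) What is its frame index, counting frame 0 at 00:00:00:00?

Total seconds to the label: (0 × 3600 + 25 × 60 + 33) = 1533.
Frame index = 1533 × 24 + 1 = 36793.

frame 36793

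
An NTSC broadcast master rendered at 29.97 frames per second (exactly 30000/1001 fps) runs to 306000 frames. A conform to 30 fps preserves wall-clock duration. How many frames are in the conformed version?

306306 frames

Target frames = source frames × (target rate / source rate) = 306000 × (30)/(30000/1001) = 306000 × 1001/1000 = 306306.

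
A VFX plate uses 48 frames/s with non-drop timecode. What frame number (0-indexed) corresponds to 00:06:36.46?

frame 19054

Total seconds to the label: (0 × 3600 + 6 × 60 + 36) = 396.
Frame index = 396 × 48 + 46 = 19054.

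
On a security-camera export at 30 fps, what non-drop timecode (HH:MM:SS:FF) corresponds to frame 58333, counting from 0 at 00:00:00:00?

58333 ÷ 30 = 1944 full seconds, remainder 13 frames.
1944 s = 0 h 32 min 24 s.
Timecode: 00:32:24:13.

00:32:24:13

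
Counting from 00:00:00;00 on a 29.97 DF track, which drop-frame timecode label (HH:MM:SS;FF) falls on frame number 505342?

04:41:01;18

Each 10-minute DF block holds 10 × 60 × 30 − 9 × 2 = 17982 frames. 505342 ÷ 17982 → 28 full blocks, remainder 1846.
Within the partial block the first minute is 1800 frames and each further minute 1798, so 1 further minute boundary passed. Total skipped labels = 18 × 28 + 2 × 1 = 506.
Non-drop label index = 505342 + 506 = 505848; at 30 labels/s that is 04:41:01:18, i.e. DF 04:41:01;18.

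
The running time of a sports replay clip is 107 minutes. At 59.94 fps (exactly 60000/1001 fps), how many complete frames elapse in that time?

107 min = 6420 s.
Frames = 6420 × 60000/1001 = 385200000/1001 ≈ 384815.1848.
Complete frames: 384815.

384815 frames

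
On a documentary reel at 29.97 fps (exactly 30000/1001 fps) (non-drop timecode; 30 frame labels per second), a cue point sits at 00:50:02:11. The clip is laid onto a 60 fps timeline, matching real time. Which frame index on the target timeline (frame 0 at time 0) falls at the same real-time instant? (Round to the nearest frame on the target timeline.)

frame 180322

Source frame index: (0×3600 + 50×60 + 2) × 30 + 11 = 90071.
Real time: 90071 / (30000/1001) = 90161071/30000 s.
Target frame: (90161071/30000) × (60) = 90161071/500 ≈ 180322.142 → 180322.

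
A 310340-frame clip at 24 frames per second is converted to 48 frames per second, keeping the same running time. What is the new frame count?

Target frames = source frames × (target rate / source rate) = 310340 × (48)/(24) = 310340 × 2 = 620680.

620680 frames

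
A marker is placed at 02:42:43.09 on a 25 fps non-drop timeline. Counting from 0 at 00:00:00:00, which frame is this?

Total seconds to the label: (2 × 3600 + 42 × 60 + 43) = 9763.
Frame index = 9763 × 25 + 9 = 244084.

244084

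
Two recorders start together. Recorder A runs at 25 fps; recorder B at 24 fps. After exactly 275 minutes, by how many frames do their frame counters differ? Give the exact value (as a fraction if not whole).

16500 frames

275 min = 16500 s.
A emits 25 × 16500 = 412500 frames; B emits 24 × 16500 = 396000.
Difference = 16500 frames; B is behind A.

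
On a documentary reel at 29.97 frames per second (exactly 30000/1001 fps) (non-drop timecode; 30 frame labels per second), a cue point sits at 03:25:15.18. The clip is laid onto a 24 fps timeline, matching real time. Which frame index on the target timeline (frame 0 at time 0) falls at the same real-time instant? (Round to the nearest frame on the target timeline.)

frame 295870

Source frame index: (3×3600 + 25×60 + 15) × 30 + 18 = 369468.
Real time: 369468 / (30000/1001) = 30819789/2500 s.
Target frame: (30819789/2500) × (24) = 184918734/625 ≈ 295869.974 → 295870.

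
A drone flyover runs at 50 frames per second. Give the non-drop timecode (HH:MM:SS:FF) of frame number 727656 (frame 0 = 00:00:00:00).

727656 ÷ 50 = 14553 full seconds, remainder 6 frames.
14553 s = 4 h 2 min 33 s.
Timecode: 04:02:33:06.

04:02:33:06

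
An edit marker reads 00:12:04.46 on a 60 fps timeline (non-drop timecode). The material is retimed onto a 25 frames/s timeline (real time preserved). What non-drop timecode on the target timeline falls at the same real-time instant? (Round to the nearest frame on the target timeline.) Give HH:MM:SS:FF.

Source frame index: (0×3600 + 12×60 + 4) × 60 + 46 = 43486.
Real time: 43486 / (60) = 21743/30 s.
Target frame: (21743/30) × (25) = 108715/6 ≈ 18119.167 → 18119.
At 25 labels/s: frame 18119 → 00:12:04:19.

00:12:04:19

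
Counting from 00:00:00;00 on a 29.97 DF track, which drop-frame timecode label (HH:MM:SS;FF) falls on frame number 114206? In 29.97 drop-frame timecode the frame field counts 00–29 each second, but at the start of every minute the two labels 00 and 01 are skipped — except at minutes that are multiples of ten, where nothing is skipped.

01:03:30;20

Each 10-minute DF block holds 10 × 60 × 30 − 9 × 2 = 17982 frames. 114206 ÷ 17982 → 6 full blocks, remainder 6314.
Within the partial block the first minute is 1800 frames and each further minute 1798, so 3 further minute boundaries passed. Total skipped labels = 18 × 6 + 2 × 3 = 114.
Non-drop label index = 114206 + 114 = 114320; at 30 labels/s that is 01:03:30:20, i.e. DF 01:03:30;20.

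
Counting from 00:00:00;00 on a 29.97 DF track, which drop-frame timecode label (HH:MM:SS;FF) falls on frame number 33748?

Each 10-minute DF block holds 10 × 60 × 30 − 9 × 2 = 17982 frames. 33748 ÷ 17982 → 1 full block, remainder 15766.
Within the partial block the first minute is 1800 frames and each further minute 1798, so 8 further minute boundaries passed. Total skipped labels = 18 × 1 + 2 × 8 = 34.
Non-drop label index = 33748 + 34 = 33782; at 30 labels/s that is 00:18:46:02, i.e. DF 00:18:46;02.

00:18:46;02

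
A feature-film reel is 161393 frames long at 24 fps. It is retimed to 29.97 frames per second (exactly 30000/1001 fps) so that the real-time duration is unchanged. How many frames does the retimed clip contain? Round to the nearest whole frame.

Frames at target rate = 161393 × (30000/1001) / (24) = 201741250/1001 ≈ 201539.710.
Nearest whole frame: 201540.

201540 frames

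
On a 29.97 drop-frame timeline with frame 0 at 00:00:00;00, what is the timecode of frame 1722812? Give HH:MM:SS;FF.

15:58:04;18

Ten DF minutes hold 17982 frames, so frame 1722812 lies in block 95 (frames 1708290–1726271) with 14522 frames into that block.
The block's first minute is 1800 frames and the rest 1798 each; 14522 frames reaches minute 8, so 95 × 18 + 8 × 2 = 1726 labels have been skipped so far.
Adding those back, label number 1722812 + 1726 = 1724538 at 30 labels/s is 57484 s + 18 f = 15 h 58 min 4 s frame 18, i.e. 15:58:04;18.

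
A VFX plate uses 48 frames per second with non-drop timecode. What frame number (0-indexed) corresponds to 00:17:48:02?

frame 51266

Total seconds to the label: (0 × 3600 + 17 × 60 + 48) = 1068.
Frame index = 1068 × 48 + 2 = 51266.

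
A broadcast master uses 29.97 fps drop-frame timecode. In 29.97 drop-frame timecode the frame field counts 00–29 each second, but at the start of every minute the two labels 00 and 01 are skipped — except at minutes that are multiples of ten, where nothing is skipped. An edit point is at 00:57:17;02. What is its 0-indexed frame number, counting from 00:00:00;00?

103008

Complete 10-minute blocks: 5, each 17982 frames → 89910.
Remaining 7 whole minutes in the current block: 1800 + 6 × 1798 = 12588 frames.
Within the current minute: 17 × 30 + 2 − 2 = 510 (labels ;00/;01 skipped at this minute). Total = 89910 + 12588 + 510 = 103008.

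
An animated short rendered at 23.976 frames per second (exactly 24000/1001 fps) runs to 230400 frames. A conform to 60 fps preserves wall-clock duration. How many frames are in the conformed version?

Target frames = source frames × (target rate / source rate) = 230400 × (60)/(24000/1001) = 230400 × 1001/400 = 576576.

576576 frames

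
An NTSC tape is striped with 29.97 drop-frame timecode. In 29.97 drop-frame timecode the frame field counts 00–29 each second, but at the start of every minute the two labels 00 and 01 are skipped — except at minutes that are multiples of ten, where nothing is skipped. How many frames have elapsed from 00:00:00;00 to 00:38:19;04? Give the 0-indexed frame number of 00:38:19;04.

Complete 10-minute blocks: 3, each 17982 frames → 53946.
Remaining 8 whole minutes in the current block: 1800 + 7 × 1798 = 14386 frames.
Within the current minute: 19 × 30 + 4 − 2 = 572 (labels ;00/;01 skipped at this minute). Total = 53946 + 14386 + 572 = 68904.

68904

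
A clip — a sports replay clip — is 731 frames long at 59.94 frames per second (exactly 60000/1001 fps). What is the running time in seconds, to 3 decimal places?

Running time = 731 × 1001/60000 = 731731/60000 s ≈ 12.196 s.

12.196 seconds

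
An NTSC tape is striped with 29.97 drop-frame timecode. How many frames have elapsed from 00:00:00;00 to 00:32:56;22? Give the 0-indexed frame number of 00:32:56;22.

As if non-drop at 30 labels/s: (0 × 3600 + 32 × 60 + 56) × 30 + 22 = 59302.
Minute boundaries passed: 32; those not divisible by 10: 32 − 3 = 29; dropped labels = 2 × 29 = 58.
Actual frame index = 59302 − 58 = 59244.

59244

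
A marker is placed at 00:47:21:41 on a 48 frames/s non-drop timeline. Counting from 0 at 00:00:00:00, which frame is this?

frame 136409

Total seconds to the label: (0 × 3600 + 47 × 60 + 21) = 2841.
Frame index = 2841 × 48 + 41 = 136409.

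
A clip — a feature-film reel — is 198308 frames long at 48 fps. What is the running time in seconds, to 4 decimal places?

Running time = 198308 × 1/48 = 49577/12 s ≈ 4131.4167 s.

4131.4167 seconds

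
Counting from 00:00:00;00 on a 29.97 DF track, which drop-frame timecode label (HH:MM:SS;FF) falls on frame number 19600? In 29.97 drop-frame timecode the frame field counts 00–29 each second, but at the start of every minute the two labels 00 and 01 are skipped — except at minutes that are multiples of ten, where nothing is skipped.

00:10:53;28

Ten DF minutes hold 17982 frames, so frame 19600 lies in block 1 (frames 17982–35963) with 1618 frames into that block.
The block's first minute is 1800 frames and the rest 1798 each; 1618 frames reaches minute 0, so 1 × 18 + 0 × 2 = 18 labels have been skipped so far.
Adding those back, label number 19600 + 18 = 19618 at 30 labels/s is 653 s + 28 f = 0 h 10 min 53 s frame 28, i.e. 00:10:53;28.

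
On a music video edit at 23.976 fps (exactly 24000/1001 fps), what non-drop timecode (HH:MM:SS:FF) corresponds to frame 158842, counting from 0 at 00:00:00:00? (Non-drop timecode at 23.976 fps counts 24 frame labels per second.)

158842 ÷ 24 = 6618 full seconds, remainder 10 frames.
6618 s = 1 h 50 min 18 s.
Timecode: 01:50:18:10.

01:50:18:10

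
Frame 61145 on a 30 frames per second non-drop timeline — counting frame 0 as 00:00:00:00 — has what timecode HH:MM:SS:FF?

61145 ÷ 30 = 2038 full seconds, remainder 5 frames.
2038 s = 0 h 33 min 58 s.
Timecode: 00:33:58:05.

00:33:58:05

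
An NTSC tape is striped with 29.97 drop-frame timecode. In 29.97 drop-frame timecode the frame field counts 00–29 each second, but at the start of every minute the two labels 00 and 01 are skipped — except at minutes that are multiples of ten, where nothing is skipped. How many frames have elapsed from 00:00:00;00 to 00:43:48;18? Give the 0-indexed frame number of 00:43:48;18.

Complete 10-minute blocks: 4, each 17982 frames → 71928.
Remaining 3 whole minutes in the current block: 1800 + 2 × 1798 = 5396 frames.
Within the current minute: 48 × 30 + 18 − 2 = 1456 (labels ;00/;01 skipped at this minute). Total = 71928 + 5396 + 1456 = 78780.

78780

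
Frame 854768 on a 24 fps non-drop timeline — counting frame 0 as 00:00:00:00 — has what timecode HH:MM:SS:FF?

854768 ÷ 24 = 35615 full seconds, remainder 8 frames.
35615 s = 9 h 53 min 35 s.
Timecode: 09:53:35:08.

09:53:35:08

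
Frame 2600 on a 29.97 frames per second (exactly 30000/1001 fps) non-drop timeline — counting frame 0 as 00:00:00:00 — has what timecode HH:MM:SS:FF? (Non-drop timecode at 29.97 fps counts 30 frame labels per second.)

00:01:26:20

2600 ÷ 30 = 86 full seconds, remainder 20 frames.
86 s = 0 h 1 min 26 s.
Timecode: 00:01:26:20.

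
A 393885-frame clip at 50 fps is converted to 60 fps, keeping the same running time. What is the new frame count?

Target frames = source frames × (target rate / source rate) = 393885 × (60)/(50) = 393885 × 6/5 = 472662.

472662 frames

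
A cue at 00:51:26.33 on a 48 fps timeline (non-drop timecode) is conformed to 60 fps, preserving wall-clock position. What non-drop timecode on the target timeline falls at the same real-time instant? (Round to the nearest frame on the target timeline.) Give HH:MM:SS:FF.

Source frame index: (0×3600 + 51×60 + 26) × 48 + 33 = 148161.
Real time: 148161 / (48) = 49387/16 s.
Target frame: (49387/16) × (60) = 740805/4 ≈ 185201.250 → 185201.
At 60 labels/s: frame 185201 → 00:51:26:41.

00:51:26:41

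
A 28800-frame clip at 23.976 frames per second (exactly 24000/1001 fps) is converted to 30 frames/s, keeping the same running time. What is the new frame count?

Target frames = source frames × (target rate / source rate) = 28800 × (30)/(24000/1001) = 28800 × 1001/800 = 36036.

36036 frames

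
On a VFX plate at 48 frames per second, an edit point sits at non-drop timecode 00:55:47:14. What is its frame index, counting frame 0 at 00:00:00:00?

frame 160670

Total seconds to the label: (0 × 3600 + 55 × 60 + 47) = 3347.
Frame index = 3347 × 48 + 14 = 160670.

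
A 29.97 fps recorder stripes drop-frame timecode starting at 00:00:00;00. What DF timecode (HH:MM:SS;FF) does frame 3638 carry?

Ten DF minutes hold 17982 frames, so frame 3638 lies in block 0 (frames 0–17981) with 3638 frames into that block.
The block's first minute is 1800 frames and the rest 1798 each; 3638 frames reaches minute 2, so 0 × 18 + 2 × 2 = 4 labels have been skipped so far.
Adding those back, label number 3638 + 4 = 3642 at 30 labels/s is 121 s + 12 f = 0 h 2 min 1 s frame 12, i.e. 00:02:01;12.

00:02:01;12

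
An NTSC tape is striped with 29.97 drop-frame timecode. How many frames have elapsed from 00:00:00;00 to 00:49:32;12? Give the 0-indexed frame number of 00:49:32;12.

Complete 10-minute blocks: 4, each 17982 frames → 71928.
Remaining 9 whole minutes in the current block: 1800 + 8 × 1798 = 16184 frames.
Within the current minute: 32 × 30 + 12 − 2 = 970 (labels ;00/;01 skipped at this minute). Total = 71928 + 16184 + 970 = 89082.

89082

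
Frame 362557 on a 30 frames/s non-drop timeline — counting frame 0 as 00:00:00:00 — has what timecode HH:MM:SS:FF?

362557 ÷ 30 = 12085 full seconds, remainder 7 frames.
12085 s = 3 h 21 min 25 s.
Timecode: 03:21:25:07.

03:21:25:07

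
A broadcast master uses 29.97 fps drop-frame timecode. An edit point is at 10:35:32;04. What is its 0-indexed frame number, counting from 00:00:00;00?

1142820

As if non-drop at 30 labels/s: (10 × 3600 + 35 × 60 + 32) × 30 + 4 = 1143964.
Minute boundaries passed: 635; those not divisible by 10: 635 − 63 = 572; dropped labels = 2 × 572 = 1144.
Actual frame index = 1143964 − 1144 = 1142820.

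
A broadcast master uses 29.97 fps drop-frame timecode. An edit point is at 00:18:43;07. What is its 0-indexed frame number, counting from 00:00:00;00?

33663

Complete 10-minute blocks: 1, each 17982 frames → 17982.
Remaining 8 whole minutes in the current block: 1800 + 7 × 1798 = 14386 frames.
Within the current minute: 43 × 30 + 7 − 2 = 1295 (labels ;00/;01 skipped at this minute). Total = 17982 + 14386 + 1295 = 33663.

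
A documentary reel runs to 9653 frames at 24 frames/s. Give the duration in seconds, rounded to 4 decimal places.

Running time = 9653 × 1/24 = 9653/24 s ≈ 402.2083 s.

402.2083 seconds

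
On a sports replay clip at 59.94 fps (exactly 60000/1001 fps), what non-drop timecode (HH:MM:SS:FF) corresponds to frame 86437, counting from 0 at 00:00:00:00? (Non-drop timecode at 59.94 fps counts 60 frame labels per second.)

86437 ÷ 60 = 1440 full seconds, remainder 37 frames.
1440 s = 0 h 24 min 0 s.
Timecode: 00:24:00:37.

00:24:00:37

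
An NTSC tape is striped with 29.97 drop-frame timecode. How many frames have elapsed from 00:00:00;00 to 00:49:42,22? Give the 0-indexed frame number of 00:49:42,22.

Complete 10-minute blocks: 4, each 17982 frames → 71928.
Remaining 9 whole minutes in the current block: 1800 + 8 × 1798 = 16184 frames.
Within the current minute: 42 × 30 + 22 − 2 = 1280 (labels ;00/;01 skipped at this minute). Total = 71928 + 16184 + 1280 = 89392.

89392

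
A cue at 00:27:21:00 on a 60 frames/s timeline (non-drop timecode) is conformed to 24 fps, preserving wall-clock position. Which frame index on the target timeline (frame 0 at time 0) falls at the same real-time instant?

frame 39384

Source frame index: (0×3600 + 27×60 + 21) × 60 + 0 = 98460.
Real time: 98460 / (60) = 1641 s.
Target frame: (1641) × (24) = 39384.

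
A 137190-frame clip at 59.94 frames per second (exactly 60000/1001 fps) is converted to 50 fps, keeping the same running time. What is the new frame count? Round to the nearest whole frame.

114439 frames

Frames at target rate = 137190 × (50) / (60000/1001) = 4577573/40 ≈ 114439.325.
Nearest whole frame: 114439.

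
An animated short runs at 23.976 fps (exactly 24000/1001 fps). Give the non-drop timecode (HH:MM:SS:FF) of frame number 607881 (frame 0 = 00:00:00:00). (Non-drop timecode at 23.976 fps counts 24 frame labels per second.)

607881 ÷ 24 = 25328 full seconds, remainder 9 frames.
25328 s = 7 h 2 min 8 s.
Timecode: 07:02:08:09.

07:02:08:09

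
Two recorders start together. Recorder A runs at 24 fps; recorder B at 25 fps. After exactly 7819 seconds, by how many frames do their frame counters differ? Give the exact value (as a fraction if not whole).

7819 frames

A emits 24 × 7819 = 187656 frames; B emits 25 × 7819 = 195475.
Difference = 7819 frames; B is ahead of A.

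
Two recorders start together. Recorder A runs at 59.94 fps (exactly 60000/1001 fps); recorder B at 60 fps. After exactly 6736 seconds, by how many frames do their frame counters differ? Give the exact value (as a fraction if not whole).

A emits 60000/1001 × 6736 = 404160000/1001 frames; B emits 60 × 6736 = 404160.
Difference = 404160/1001 frames (≈ 403.7562); B is ahead of A.

404160/1001 frames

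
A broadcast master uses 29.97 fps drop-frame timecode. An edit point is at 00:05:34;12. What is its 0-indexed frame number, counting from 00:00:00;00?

10022

Complete 10-minute blocks: 0, each 17982 frames → 0.
Remaining 5 whole minutes in the current block: 1800 + 4 × 1798 = 8992 frames.
Within the current minute: 34 × 30 + 12 − 2 = 1030 (labels ;00/;01 skipped at this minute). Total = 0 + 8992 + 1030 = 10022.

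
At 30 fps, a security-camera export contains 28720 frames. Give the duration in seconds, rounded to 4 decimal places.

957.3333 seconds

Running time = 28720 × 1/30 = 2872/3 s ≈ 957.3333 s.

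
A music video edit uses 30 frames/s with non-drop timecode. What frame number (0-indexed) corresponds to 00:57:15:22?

Total seconds to the label: (0 × 3600 + 57 × 60 + 15) = 3435.
Frame index = 3435 × 30 + 22 = 103072.

103072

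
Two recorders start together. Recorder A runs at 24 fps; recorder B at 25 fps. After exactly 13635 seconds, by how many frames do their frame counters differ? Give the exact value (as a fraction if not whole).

13635 frames

A emits 24 × 13635 = 327240 frames; B emits 25 × 13635 = 340875.
Difference = 13635 frames; B is ahead of A.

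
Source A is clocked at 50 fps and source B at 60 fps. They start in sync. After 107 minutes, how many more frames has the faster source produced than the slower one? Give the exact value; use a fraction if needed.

64200 frames

107 min = 6420 s.
A emits 50 × 6420 = 321000 frames; B emits 60 × 6420 = 385200.
Difference = 64200 frames; B is ahead of A.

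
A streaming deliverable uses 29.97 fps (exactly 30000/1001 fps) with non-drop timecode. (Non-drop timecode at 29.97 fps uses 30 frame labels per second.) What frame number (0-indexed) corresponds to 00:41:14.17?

Total seconds to the label: (0 × 3600 + 41 × 60 + 14) = 2474.
Frame index = 2474 × 30 + 17 = 74237.

74237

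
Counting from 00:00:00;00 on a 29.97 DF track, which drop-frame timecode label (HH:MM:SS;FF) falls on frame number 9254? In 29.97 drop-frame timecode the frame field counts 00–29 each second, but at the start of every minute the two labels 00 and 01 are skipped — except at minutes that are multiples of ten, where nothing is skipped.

Each 10-minute DF block holds 10 × 60 × 30 − 9 × 2 = 17982 frames. 9254 ÷ 17982 → 0 full blocks, remainder 9254.
Within the partial block the first minute is 1800 frames and each further minute 1798, so 5 further minute boundaries passed. Total skipped labels = 18 × 0 + 2 × 5 = 10.
Non-drop label index = 9254 + 10 = 9264; at 30 labels/s that is 00:05:08:24, i.e. DF 00:05:08;24.

00:05:08;24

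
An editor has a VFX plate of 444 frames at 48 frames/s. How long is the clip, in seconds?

9.25 seconds

Running time = 444 / (48) = 9.25 s.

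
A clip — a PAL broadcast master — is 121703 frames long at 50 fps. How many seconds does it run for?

2434.06 seconds

Running time = 121703 / (50) = 2434.06 s.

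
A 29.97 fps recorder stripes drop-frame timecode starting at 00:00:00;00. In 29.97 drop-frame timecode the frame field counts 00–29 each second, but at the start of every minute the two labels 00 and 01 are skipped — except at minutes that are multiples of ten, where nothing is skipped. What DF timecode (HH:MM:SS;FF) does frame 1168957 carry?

10:50:04;07

Ten DF minutes hold 17982 frames, so frame 1168957 lies in block 65 (frames 1168830–1186811) with 127 frames into that block.
The block's first minute is 1800 frames and the rest 1798 each; 127 frames reaches minute 0, so 65 × 18 + 0 × 2 = 1170 labels have been skipped so far.
Adding those back, label number 1168957 + 1170 = 1170127 at 30 labels/s is 39004 s + 7 f = 10 h 50 min 4 s frame 7, i.e. 10:50:04;07.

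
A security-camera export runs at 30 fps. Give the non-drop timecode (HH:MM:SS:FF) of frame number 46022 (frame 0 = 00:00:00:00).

00:25:34:02

46022 ÷ 30 = 1534 full seconds, remainder 2 frames.
1534 s = 0 h 25 min 34 s.
Timecode: 00:25:34:02.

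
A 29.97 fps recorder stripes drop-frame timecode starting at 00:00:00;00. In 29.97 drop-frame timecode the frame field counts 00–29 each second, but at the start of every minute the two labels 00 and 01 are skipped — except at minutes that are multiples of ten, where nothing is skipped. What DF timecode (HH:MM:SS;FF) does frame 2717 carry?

00:01:30;19

Ten DF minutes hold 17982 frames, so frame 2717 lies in block 0 (frames 0–17981) with 2717 frames into that block.
The block's first minute is 1800 frames and the rest 1798 each; 2717 frames reaches minute 1, so 0 × 18 + 1 × 2 = 2 labels have been skipped so far.
Adding those back, label number 2717 + 2 = 2719 at 30 labels/s is 90 s + 19 f = 0 h 1 min 30 s frame 19, i.e. 00:01:30;19.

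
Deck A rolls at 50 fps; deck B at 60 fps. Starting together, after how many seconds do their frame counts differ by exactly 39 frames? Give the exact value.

3.9 seconds

The gap grows by |60 − 50| = 10 frames per second.
Time for a 39-frame gap: 39 ÷ (10) = 3.9 s.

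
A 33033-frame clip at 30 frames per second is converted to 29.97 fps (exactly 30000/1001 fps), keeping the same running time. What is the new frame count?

Target frames = source frames × (target rate / source rate) = 33033 × (30000/1001)/(30) = 33033 × 1000/1001 = 33000.

33000 frames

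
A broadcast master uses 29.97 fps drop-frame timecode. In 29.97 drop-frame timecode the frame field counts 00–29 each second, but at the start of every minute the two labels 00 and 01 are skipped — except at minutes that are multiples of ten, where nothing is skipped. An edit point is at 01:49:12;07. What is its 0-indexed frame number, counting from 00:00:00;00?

196369

As if non-drop at 30 labels/s: (1 × 3600 + 49 × 60 + 12) × 30 + 7 = 196567.
Minute boundaries passed: 109; those not divisible by 10: 109 − 10 = 99; dropped labels = 2 × 99 = 198.
Actual frame index = 196567 − 198 = 196369.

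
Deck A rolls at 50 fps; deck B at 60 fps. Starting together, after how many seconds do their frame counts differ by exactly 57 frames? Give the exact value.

The gap grows by |60 − 50| = 10 frames per second.
Time for a 57-frame gap: 57 ÷ (10) = 5.7 s.

5.7 seconds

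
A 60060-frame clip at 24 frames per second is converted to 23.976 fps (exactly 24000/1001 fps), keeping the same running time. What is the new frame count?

60000 frames

Target frames = source frames × (target rate / source rate) = 60060 × (24000/1001)/(24) = 60060 × 1000/1001 = 60000.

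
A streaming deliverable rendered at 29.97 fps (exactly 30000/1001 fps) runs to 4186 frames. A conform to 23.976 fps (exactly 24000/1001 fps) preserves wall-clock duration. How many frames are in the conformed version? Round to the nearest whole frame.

Frames at target rate = 4186 × (24000/1001) / (30000/1001) = 16744/5 ≈ 3348.800.
Nearest whole frame: 3349.

3349 frames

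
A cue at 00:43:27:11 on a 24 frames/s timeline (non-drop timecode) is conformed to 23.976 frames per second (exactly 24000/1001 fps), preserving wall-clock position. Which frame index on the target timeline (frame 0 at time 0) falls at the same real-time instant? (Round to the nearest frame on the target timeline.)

Source frame index: (0×3600 + 43×60 + 27) × 24 + 11 = 62579.
Real time: 62579 / (24) = 62579/24 s.
Target frame: (62579/24) × (24000/1001) = 5689000/91 ≈ 62516.484 → 62516.

frame 62516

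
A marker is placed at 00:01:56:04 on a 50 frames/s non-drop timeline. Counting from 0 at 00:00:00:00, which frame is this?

Total seconds to the label: (0 × 3600 + 1 × 60 + 56) = 116.
Frame index = 116 × 50 + 4 = 5804.

5804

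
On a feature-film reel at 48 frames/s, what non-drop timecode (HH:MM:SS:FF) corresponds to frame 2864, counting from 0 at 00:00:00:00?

2864 ÷ 48 = 59 full seconds, remainder 32 frames.
59 s = 0 h 0 min 59 s.
Timecode: 00:00:59:32.

00:00:59:32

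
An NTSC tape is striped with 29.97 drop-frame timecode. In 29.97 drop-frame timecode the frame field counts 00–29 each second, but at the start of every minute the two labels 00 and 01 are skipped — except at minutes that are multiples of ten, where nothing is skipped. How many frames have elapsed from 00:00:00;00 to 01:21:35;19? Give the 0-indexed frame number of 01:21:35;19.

146723

As if non-drop at 30 labels/s: (1 × 3600 + 21 × 60 + 35) × 30 + 19 = 146869.
Minute boundaries passed: 81; those not divisible by 10: 81 − 8 = 73; dropped labels = 2 × 73 = 146.
Actual frame index = 146869 − 146 = 146723.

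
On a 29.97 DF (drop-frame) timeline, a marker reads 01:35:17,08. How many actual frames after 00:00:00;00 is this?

171346

As if non-drop at 30 labels/s: (1 × 3600 + 35 × 60 + 17) × 30 + 8 = 171518.
Minute boundaries passed: 95; those not divisible by 10: 95 − 9 = 86; dropped labels = 2 × 86 = 172.
Actual frame index = 171518 − 172 = 171346.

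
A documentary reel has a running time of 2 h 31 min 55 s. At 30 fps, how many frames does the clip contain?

2 h 31 min 55 s = 9115 s.
Frames = 9115 × 30 = 273450.

273450 frames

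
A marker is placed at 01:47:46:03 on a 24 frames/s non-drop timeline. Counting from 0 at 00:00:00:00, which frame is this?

Total seconds to the label: (1 × 3600 + 47 × 60 + 46) = 6466.
Frame index = 6466 × 24 + 3 = 155187.

frame 155187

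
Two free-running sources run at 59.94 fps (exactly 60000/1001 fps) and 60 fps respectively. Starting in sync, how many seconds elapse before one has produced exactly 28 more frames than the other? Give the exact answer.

The gap grows by |60 − 60000/1001| = 60/1001 frames per second.
Time for a 28-frame gap: 28 ÷ (60/1001) = 7007/15 s.

7007/15 seconds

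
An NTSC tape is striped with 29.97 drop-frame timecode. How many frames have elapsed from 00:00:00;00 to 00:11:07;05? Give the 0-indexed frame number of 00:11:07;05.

Complete 10-minute blocks: 1, each 17982 frames → 17982.
Remaining 1 whole minute in the current block: 1800 + 0 × 1798 = 1800 frames.
Within the current minute: 7 × 30 + 5 − 2 = 213 (labels ;00/;01 skipped at this minute). Total = 17982 + 1800 + 213 = 19995.

19995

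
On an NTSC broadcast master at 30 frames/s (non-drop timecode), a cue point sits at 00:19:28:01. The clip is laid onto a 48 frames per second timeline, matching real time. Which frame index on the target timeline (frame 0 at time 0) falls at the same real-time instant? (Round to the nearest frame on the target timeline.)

frame 56066

Source frame index: (0×3600 + 19×60 + 28) × 30 + 1 = 35041.
Real time: 35041 / (30) = 35041/30 s.
Target frame: (35041/30) × (48) = 280328/5 ≈ 56065.600 → 56066.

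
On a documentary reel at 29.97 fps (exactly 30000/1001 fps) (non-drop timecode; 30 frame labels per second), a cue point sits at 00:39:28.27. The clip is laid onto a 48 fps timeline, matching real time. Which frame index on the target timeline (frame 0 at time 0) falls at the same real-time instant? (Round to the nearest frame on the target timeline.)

frame 113821

Source frame index: (0×3600 + 39×60 + 28) × 30 + 27 = 71067.
Real time: 71067 / (30000/1001) = 23712689/10000 s.
Target frame: (23712689/10000) × (48) = 71138067/625 ≈ 113820.907 → 113821.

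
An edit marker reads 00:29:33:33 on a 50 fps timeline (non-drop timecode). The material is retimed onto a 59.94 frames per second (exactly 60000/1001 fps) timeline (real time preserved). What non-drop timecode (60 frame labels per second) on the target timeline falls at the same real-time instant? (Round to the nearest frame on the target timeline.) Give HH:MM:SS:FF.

00:29:31:53

Source frame index: (0×3600 + 29×60 + 33) × 50 + 33 = 88683.
Real time: 88683 / (50) = 88683/50 s.
Target frame: (88683/50) × (60000/1001) = 15202800/143 ≈ 106313.287 → 106313.
At 60 labels/s: frame 106313 → 00:29:31:53.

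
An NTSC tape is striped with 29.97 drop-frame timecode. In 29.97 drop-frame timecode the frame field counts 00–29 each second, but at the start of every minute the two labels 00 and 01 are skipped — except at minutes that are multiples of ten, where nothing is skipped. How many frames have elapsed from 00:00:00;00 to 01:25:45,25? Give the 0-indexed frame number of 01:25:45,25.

154221

Complete 10-minute blocks: 8, each 17982 frames → 143856.
Remaining 5 whole minutes in the current block: 1800 + 4 × 1798 = 8992 frames.
Within the current minute: 45 × 30 + 25 − 2 = 1373 (labels ;00/;01 skipped at this minute). Total = 143856 + 8992 + 1373 = 154221.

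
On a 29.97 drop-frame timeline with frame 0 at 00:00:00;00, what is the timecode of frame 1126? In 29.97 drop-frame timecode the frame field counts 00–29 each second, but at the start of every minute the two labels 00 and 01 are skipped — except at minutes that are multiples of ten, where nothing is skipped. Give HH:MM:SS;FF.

Each 10-minute DF block holds 10 × 60 × 30 − 9 × 2 = 17982 frames. 1126 ÷ 17982 → 0 full blocks, remainder 1126.
Within the partial block the first minute is 1800 frames and each further minute 1798, so 0 further minute boundaries passed. Total skipped labels = 18 × 0 + 2 × 0 = 0.
Non-drop label index = 1126 + 0 = 1126; at 30 labels/s that is 00:00:37:16, i.e. DF 00:00:37;16.

00:00:37;16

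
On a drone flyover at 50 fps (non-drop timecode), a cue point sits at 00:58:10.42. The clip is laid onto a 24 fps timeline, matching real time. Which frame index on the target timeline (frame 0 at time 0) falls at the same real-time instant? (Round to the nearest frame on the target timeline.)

Source frame index: (0×3600 + 58×60 + 10) × 50 + 42 = 174542.
Real time: 174542 / (50) = 87271/25 s.
Target frame: (87271/25) × (24) = 2094504/25 ≈ 83780.160 → 83780.

frame 83780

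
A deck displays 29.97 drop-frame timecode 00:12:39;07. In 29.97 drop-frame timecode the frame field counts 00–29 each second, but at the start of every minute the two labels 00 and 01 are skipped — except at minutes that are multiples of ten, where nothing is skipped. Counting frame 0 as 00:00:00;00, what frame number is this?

Complete 10-minute blocks: 1, each 17982 frames → 17982.
Remaining 2 whole minutes in the current block: 1800 + 1 × 1798 = 3598 frames.
Within the current minute: 39 × 30 + 7 − 2 = 1175 (labels ;00/;01 skipped at this minute). Total = 17982 + 3598 + 1175 = 22755.

22755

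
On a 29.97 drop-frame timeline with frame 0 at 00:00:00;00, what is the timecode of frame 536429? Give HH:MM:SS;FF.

Each 10-minute DF block holds 10 × 60 × 30 − 9 × 2 = 17982 frames. 536429 ÷ 17982 → 29 full blocks, remainder 14951.
Within the partial block the first minute is 1800 frames and each further minute 1798, so 8 further minute boundaries passed. Total skipped labels = 18 × 29 + 2 × 8 = 538.
Non-drop label index = 536429 + 538 = 536967; at 30 labels/s that is 04:58:18:27, i.e. DF 04:58:18;27.

04:58:18;27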